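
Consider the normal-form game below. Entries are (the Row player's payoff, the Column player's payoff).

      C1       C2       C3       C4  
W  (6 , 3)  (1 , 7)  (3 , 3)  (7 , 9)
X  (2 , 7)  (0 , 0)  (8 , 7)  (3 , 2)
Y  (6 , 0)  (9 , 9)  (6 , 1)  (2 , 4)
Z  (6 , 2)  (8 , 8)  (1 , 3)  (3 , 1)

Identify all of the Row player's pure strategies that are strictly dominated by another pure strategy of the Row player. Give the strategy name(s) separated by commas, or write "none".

none

Nothing dominates W: X at C1 (6>2); Y at C1 (6=6); Z at C1 (6=6).
X is not dominated — it holds its own against W at C3 (8>3); Y at C3 (8>6); Z at C3 (8>1).
Y: no other strategy beats it everywhere (W at C1 (6=6); X at C1 (6>2); Z at C1 (6=6)).
Z: no other strategy beats it everywhere (W at C1 (6=6); X at C1 (6>2); Y at C1 (6=6)).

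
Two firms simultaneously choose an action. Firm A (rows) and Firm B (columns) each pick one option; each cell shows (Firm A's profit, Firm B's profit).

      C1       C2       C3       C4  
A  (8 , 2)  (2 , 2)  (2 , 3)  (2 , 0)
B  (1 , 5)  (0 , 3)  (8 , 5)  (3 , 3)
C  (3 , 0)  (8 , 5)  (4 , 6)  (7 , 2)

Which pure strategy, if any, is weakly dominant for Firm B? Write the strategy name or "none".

C3 vs C1: A: 3>2, B: 5=5, C: 6>0.
C3 vs C2: A: 3>2, B: 5>3, C: 6>5.
C3 vs C4: A: 3>0, B: 5>3, C: 6>2.
C3 is at least as good as every other strategy against every opponent action, so it is weakly dominant.

C3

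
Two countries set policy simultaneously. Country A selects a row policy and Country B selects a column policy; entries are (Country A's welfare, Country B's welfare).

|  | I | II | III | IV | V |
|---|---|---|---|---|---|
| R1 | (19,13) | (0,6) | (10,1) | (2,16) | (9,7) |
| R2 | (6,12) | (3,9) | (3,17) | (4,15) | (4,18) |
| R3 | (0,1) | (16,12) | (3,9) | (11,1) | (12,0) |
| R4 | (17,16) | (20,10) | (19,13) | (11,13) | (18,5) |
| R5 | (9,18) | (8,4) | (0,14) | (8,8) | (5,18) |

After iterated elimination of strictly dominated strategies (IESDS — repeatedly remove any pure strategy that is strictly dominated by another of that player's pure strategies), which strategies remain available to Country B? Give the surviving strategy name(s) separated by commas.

Country A's strategy R2 is strictly dominated by R4 (I: 17>6, II: 20>3, III: 19>3, IV: 11>4, V: 18>4) and is removed.
Row R5 is eliminated: R4 beats it against every remaining column (I: 17>9, II: 20>8, III: 19>0, IV: 11>8, V: 18>5).
For Country B, I strictly dominates V on the remaining rows (R1: 13>7, R3: 1>0, R4: 16>5); eliminate V.
Among the remaining strategies, none is strictly dominated by another pure strategy of the same player, so the elimination stops.
Surviving strategies — Country A: {R1, R3, R4}; Country B: {I, II, III, IV}.

I, II, III, IV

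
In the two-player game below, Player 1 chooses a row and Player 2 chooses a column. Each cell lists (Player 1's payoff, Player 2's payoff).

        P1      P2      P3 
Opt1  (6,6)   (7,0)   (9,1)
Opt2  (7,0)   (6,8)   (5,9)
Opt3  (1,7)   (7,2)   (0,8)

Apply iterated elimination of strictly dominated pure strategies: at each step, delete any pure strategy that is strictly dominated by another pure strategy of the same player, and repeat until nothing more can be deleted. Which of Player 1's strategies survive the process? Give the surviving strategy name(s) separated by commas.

Opt1, Opt2

Column P2 is eliminated: P3 beats it against every remaining row (Opt1: 1>0, Opt2: 9>8, Opt3: 8>2).
For Player 1, Opt1 strictly dominates Opt3 on the remaining columns (P1: 6>1, P3: 9>0); eliminate Opt3.
Among the remaining strategies, none is strictly dominated by another pure strategy of the same player, so the elimination stops.
Surviving strategies — Player 1: {Opt1, Opt2}; Player 2: {P1, P3}.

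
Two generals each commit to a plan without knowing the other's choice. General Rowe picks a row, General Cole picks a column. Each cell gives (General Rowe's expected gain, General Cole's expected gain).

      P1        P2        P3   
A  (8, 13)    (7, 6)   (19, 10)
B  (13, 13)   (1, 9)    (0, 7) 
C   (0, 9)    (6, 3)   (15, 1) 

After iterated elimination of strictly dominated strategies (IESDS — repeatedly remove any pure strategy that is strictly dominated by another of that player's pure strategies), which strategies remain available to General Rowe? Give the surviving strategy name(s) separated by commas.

For General Rowe, A strictly dominates C on the remaining columns (P1: 8>0, P2: 7>6, P3: 19>15); eliminate C.
General Cole's strategy P2 is strictly dominated by P1 (A: 13>6, B: 13>9) and is removed.
Column P3 is eliminated: P1 beats it against every remaining row (A: 13>10, B: 13>7).
For General Rowe, B strictly dominates A on the remaining columns (P1: 13>8); eliminate A.
Among the remaining strategies, none is strictly dominated by another pure strategy of the same player, so the elimination stops.
Surviving strategies — General Rowe: {B}; General Cole: {P1}.

B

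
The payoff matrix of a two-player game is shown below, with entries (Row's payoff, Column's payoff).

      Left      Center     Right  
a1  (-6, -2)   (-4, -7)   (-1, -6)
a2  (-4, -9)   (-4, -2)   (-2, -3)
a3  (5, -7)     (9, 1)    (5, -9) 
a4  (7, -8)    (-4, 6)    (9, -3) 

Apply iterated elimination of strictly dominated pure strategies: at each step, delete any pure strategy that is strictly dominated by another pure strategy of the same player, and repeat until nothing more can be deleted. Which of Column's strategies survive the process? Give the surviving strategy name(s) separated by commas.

Center

Row's strategy a1 is strictly dominated by a3 (Left: 5>-6, Center: 9>-4, Right: 5>-1) and is removed.
Row a2 is eliminated: a3 beats it against every remaining column (Left: 5>-4, Center: 9>-4, Right: 5>-2).
Column's strategy Left is strictly dominated by Center (a3: 1>-7, a4: 6>-8) and is removed.
Column Right is eliminated: Center beats it against every remaining row (a3: 1>-9, a4: 6>-3).
For Row, a3 strictly dominates a4 on the remaining columns (Center: 9>-4); eliminate a4.
Among the remaining strategies, none is strictly dominated by another pure strategy of the same player, so the elimination stops.
Surviving strategies — Row: {a3}; Column: {Center}.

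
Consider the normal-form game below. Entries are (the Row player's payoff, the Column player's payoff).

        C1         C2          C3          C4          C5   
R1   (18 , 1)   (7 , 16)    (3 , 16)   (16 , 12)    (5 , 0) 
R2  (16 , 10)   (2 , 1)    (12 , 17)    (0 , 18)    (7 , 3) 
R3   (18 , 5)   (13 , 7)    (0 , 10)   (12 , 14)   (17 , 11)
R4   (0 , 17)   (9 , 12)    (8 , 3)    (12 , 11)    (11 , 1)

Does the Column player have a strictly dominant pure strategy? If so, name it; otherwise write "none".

C1 fails to dominate C2 at R1 (1<16).
C2 fails to dominate C1 at R2 (1<10).
C3 fails to dominate C1 at R4 (3<17).
C4 fails to dominate C1 at R4 (11<17).
C5 fails to dominate C1 at R1 (0<1).
No single strategy dominates all the others.

none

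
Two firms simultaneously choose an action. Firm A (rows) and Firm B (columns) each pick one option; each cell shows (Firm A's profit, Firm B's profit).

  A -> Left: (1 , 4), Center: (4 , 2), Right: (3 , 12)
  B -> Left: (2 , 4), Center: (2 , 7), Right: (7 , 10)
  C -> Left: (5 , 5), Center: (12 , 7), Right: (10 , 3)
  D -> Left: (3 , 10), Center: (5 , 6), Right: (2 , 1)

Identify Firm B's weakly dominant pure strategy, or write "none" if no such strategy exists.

none

Left fails to dominate Center at B (4<7).
Center fails to dominate Left at A (2<4).
Right fails to dominate Left at C (3<5).
No single strategy dominates all the others.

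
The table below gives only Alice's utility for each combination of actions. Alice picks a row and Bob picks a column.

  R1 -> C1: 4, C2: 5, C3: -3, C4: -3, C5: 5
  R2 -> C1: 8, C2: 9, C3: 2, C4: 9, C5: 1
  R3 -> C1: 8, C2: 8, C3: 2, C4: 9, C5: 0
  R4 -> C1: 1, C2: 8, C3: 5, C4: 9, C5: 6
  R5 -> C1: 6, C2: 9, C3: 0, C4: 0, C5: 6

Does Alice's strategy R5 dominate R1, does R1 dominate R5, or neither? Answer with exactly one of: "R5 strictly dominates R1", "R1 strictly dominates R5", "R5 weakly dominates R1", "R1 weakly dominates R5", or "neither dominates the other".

R5 strictly dominates R1

R5's payoffs vs R1's, by Bob's action — C1: 6>4, C2: 9>5, C3: 0>-3, C4: 0>-3, C5: 6>5.
R5 gives a strictly higher payoff against each opponent action, so R5 strictly dominates R1.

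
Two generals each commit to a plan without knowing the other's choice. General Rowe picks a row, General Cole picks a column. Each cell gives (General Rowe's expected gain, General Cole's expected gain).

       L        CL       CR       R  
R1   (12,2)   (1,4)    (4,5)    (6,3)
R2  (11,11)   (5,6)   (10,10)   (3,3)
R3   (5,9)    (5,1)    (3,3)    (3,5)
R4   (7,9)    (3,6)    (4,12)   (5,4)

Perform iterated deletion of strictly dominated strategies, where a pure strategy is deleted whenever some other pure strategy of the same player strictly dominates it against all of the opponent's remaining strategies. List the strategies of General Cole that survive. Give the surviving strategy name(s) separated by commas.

L, CR

Column CL is eliminated: CR beats it against every remaining row (R1: 5>4, R2: 10>6, R3: 3>1, R4: 12>6).
For General Rowe, R1 strictly dominates R3 on the remaining columns (L: 12>5, CR: 4>3, R: 6>3); eliminate R3.
Column R is eliminated: CR beats it against every remaining row (R1: 5>3, R2: 10>3, R4: 12>4).
For General Rowe, R2 strictly dominates R4 on the remaining columns (L: 11>7, CR: 10>4); eliminate R4.
Among the remaining strategies, none is strictly dominated by another pure strategy of the same player, so the elimination stops.
Surviving strategies — General Rowe: {R1, R2}; General Cole: {L, CR}.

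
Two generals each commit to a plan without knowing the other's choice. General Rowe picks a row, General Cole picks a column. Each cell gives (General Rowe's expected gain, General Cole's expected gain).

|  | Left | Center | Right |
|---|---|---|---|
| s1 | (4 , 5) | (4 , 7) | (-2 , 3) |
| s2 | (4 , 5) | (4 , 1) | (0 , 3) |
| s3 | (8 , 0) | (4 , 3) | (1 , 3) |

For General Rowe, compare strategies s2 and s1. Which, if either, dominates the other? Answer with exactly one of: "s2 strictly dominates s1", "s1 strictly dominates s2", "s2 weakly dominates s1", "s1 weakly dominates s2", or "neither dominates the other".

Compare s2 to s1 across every action of General Cole: Left: 4=4, Center: 4=4, Right: 0>-2.
s2 is at least as good everywhere and strictly better somewhere (tied only at Left, Center), so s2 weakly but not strictly dominates s1.

s2 weakly dominates s1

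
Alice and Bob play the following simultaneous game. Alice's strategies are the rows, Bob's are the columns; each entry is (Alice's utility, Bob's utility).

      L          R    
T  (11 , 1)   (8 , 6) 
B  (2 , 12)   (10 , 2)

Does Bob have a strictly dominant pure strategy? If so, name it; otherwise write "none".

none

L fails to dominate R at T (1<6).
R fails to dominate L at B (2<12).
No single strategy dominates all the others.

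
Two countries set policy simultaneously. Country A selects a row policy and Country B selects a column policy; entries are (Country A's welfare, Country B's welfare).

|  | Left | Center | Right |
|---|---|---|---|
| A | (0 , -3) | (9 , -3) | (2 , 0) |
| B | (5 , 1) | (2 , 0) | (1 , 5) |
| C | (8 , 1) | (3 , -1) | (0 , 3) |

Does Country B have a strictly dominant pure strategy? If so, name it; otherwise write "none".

Right

Right vs Left: A: 0>-3, B: 5>1, C: 3>1.
Right vs Center: A: 0>-3, B: 5>0, C: 3>-1.
Right strictly beats every other strategy against every opponent action, so it is strictly dominant.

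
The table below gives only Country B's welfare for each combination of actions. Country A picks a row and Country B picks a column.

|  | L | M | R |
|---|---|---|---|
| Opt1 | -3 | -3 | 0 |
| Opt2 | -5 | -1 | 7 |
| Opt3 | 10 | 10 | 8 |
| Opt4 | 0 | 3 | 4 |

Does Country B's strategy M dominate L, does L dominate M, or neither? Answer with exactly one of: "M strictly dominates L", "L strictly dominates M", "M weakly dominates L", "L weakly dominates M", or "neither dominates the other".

M's payoffs vs L's, by Country A's action — Opt1: -3=-3, Opt2: -1>-5, Opt3: 10=10, Opt4: 3>0.
M is at least as good everywhere and strictly better somewhere (tied only at Opt1, Opt3), so M weakly but not strictly dominates L.

M weakly dominates L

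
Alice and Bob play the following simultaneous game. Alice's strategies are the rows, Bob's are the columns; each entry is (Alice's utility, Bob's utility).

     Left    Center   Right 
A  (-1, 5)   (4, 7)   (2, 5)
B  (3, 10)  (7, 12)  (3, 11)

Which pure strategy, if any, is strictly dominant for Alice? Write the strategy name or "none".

B

B vs A: Left: 3>-1, Center: 7>4, Right: 3>2.
B strictly beats every other strategy against every opponent action, so it is strictly dominant.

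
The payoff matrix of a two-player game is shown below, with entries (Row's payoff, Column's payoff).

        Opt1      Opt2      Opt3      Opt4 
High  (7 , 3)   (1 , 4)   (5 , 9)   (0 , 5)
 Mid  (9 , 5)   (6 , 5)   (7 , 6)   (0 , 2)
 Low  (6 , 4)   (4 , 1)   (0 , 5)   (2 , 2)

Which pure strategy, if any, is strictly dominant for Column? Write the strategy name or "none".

Opt3 vs Opt1: High: 9>3, Mid: 6>5, Low: 5>4.
Opt3 vs Opt2: High: 9>4, Mid: 6>5, Low: 5>1.
Opt3 vs Opt4: High: 9>5, Mid: 6>2, Low: 5>2.
Opt3 strictly beats every other strategy against every opponent action, so it is strictly dominant.

Opt3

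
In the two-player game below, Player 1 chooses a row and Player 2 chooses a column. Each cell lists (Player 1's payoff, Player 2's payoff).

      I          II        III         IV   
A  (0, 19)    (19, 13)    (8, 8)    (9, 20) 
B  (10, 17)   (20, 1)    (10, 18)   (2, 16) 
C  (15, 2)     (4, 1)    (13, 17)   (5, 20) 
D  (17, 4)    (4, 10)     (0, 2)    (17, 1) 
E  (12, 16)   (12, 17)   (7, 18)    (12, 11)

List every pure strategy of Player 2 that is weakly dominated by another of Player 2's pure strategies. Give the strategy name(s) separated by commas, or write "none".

Nothing dominates I: II at A (19>13); III at A (19>8); IV at B (17>16).
II is not dominated — it holds its own against I at D (10>4); III at A (13>8); IV at D (10>1).
Nothing dominates III: I at B (18>17); II at B (18>1); IV at B (18>16).
Nothing dominates IV: I at A (20>19); II at A (20>13); III at A (20>8).

none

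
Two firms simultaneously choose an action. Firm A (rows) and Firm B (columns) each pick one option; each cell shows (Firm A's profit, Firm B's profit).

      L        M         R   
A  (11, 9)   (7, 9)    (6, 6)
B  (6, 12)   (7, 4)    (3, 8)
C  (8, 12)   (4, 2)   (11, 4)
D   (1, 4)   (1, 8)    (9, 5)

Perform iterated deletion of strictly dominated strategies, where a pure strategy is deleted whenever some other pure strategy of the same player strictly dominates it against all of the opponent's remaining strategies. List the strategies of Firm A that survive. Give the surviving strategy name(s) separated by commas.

Firm A's strategy D is strictly dominated by C (L: 8>1, M: 4>1, R: 11>9) and is removed.
For Firm B, L strictly dominates R on the remaining rows (A: 9>6, B: 12>8, C: 12>4); eliminate R.
Firm A's strategy C is strictly dominated by A (L: 11>8, M: 7>4) and is removed.
Among the remaining strategies, none is strictly dominated by another pure strategy of the same player, so the elimination stops.
Surviving strategies — Firm A: {A, B}; Firm B: {L, M}.

A, B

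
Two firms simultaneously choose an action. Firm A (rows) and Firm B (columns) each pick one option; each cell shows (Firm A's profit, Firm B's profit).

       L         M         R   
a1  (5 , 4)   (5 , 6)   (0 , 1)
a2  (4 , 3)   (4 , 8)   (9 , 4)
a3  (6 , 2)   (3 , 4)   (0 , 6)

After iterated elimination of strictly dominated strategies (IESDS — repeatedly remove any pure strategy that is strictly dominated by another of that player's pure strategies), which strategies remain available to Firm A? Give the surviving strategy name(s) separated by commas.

For Firm B, M strictly dominates L on the remaining rows (a1: 6>4, a2: 8>3, a3: 4>2); eliminate L.
For Firm A, a2 strictly dominates a3 on the remaining columns (M: 4>3, R: 9>0); eliminate a3.
For Firm B, M strictly dominates R on the remaining rows (a1: 6>1, a2: 8>4); eliminate R.
For Firm A, a1 strictly dominates a2 on the remaining columns (M: 5>4); eliminate a2.
Among the remaining strategies, none is strictly dominated by another pure strategy of the same player, so the elimination stops.
Surviving strategies — Firm A: {a1}; Firm B: {M}.

a1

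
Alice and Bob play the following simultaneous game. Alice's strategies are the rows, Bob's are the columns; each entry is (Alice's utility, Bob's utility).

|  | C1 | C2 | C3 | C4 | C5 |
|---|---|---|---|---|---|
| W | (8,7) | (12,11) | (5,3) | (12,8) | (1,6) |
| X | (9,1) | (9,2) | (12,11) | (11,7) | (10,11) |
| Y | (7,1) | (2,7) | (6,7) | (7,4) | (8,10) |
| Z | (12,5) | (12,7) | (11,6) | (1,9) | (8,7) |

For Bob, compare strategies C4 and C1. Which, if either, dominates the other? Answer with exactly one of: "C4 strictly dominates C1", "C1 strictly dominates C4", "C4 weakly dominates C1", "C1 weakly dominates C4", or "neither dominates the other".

C4's payoffs vs C1's, by Alice's action — W: 8>7, X: 7>1, Y: 4>1, Z: 9>5.
Every comparison favours C4, so C4 strictly dominates C1.

C4 strictly dominates C1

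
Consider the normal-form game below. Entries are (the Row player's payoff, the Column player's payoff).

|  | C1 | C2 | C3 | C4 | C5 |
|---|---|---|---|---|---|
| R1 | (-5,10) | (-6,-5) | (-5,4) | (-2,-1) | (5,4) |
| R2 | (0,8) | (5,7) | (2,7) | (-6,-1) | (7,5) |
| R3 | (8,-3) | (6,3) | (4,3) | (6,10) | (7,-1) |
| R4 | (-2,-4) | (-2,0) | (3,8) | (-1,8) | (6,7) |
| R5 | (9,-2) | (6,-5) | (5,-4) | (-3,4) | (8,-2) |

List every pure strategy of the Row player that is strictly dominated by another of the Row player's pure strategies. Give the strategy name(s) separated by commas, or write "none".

R1 is strictly dominated by R3 (C1: 8>-5, C2: 6>-6, C3: 4>-5, C4: 6>-2, C5: 7>5).
R2: dominated, since R5 does at least as well everywhere (C1: 9>0, C2: 6>5, C3: 5>2, C4: -3>-6, C5: 8>7).
R3 is not dominated — it holds its own against R1 at C1 (8>-5); R2 at C1 (8>0); R4 at C1 (8>-2); R5 at C2 (6=6).
R4: dominated, since R3 does at least as well everywhere (C1: 8>-2, C2: 6>-2, C3: 4>3, C4: 6>-1, C5: 7>6).
Nothing dominates R5: R1 at C1 (9>-5); R2 at C1 (9>0); R3 at C1 (9>8); R4 at C1 (9>-2).

R1, R2, R4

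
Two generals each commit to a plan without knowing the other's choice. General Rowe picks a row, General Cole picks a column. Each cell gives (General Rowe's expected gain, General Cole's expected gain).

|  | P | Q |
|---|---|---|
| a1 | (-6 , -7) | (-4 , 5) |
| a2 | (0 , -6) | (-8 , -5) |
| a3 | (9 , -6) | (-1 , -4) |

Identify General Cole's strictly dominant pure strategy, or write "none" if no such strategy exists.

Q vs P: a1: 5>-7, a2: -5>-6, a3: -4>-6.
Q strictly beats every other strategy against every opponent action, so it is strictly dominant.

Q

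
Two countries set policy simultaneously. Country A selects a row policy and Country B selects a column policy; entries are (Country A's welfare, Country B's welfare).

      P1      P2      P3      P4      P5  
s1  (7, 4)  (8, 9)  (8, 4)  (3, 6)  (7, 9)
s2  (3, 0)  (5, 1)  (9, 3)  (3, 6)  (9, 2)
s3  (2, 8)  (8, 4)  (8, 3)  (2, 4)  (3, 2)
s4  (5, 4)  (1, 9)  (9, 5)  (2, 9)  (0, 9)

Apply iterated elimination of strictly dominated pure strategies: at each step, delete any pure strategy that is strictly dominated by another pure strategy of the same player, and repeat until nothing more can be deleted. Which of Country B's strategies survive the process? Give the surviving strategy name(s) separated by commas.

Column P3 is eliminated: P4 beats it against every remaining row (s1: 6>4, s2: 6>3, s3: 4>3, s4: 9>5).
Country A's strategy s4 is strictly dominated by s1 (P1: 7>5, P2: 8>1, P4: 3>2, P5: 7>0) and is removed.
Among the remaining strategies, none is strictly dominated by another pure strategy of the same player, so the elimination stops.
Surviving strategies — Country A: {s1, s2, s3}; Country B: {P1, P2, P4, P5}.

P1, P2, P4, P5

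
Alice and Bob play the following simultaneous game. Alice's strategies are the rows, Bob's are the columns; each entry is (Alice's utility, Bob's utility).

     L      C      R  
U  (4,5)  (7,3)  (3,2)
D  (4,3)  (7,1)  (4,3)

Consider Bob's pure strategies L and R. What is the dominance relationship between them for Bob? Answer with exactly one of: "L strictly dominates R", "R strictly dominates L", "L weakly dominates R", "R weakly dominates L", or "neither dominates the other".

Compare L to R across each opponent action: U: 5>2, D: 3=3.
L is at least as good everywhere and strictly better somewhere (tied only at D), so L weakly but not strictly dominates R.

L weakly dominates R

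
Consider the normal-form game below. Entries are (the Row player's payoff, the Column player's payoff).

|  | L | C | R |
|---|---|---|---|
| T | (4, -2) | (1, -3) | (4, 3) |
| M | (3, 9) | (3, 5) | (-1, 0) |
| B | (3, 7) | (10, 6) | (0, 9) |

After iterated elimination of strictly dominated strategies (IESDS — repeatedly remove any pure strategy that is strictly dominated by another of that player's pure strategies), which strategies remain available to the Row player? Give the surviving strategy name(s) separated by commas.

Column C is eliminated: L beats it against every remaining row (T: -2>-3, M: 9>5, B: 7>6).
For the Row player, T strictly dominates M on the remaining columns (L: 4>3, R: 4>-1); eliminate M.
Row B is eliminated: T beats it against every remaining column (L: 4>3, R: 4>0).
Column L is eliminated: R beats it against every remaining row (T: 3>-2).
Among the remaining strategies, none is strictly dominated by another pure strategy of the same player, so the elimination stops.
Surviving strategies — the Row player: {T}; the Column player: {R}.

T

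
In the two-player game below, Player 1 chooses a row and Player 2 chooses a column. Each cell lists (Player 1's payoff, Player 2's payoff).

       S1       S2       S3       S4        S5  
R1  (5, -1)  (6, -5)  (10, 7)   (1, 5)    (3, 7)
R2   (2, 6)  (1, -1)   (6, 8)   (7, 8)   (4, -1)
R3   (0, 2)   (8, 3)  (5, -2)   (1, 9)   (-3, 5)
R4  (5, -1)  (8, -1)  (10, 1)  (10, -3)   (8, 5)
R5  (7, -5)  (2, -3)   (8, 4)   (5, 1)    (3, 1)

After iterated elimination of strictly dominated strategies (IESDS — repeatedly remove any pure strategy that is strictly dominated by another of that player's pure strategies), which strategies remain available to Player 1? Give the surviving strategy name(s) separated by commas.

Row R2 is eliminated: R4 beats it against every remaining column (S1: 5>2, S2: 8>1, S3: 10>6, S4: 10>7, S5: 8>4).
Player 2's strategy S1 is strictly dominated by S5 (R1: 7>-1, R3: 5>2, R4: 5>-1, R5: 1>-5) and is removed.
Player 1's strategy R5 is strictly dominated by R4 (S2: 8>2, S3: 10>8, S4: 10>5, S5: 8>3) and is removed.
For Player 2, S5 strictly dominates S2 on the remaining rows (R1: 7>-5, R3: 5>3, R4: 5>-1); eliminate S2.
For Player 1, R4 strictly dominates R3 on the remaining columns (S3: 10>5, S4: 10>1, S5: 8>-3); eliminate R3.
Column S4 is eliminated: S3 beats it against every remaining row (R1: 7>5, R4: 1>-3).
Among the remaining strategies, none is strictly dominated by another pure strategy of the same player, so the elimination stops.
Surviving strategies — Player 1: {R1, R4}; Player 2: {S3, S5}.

R1, R4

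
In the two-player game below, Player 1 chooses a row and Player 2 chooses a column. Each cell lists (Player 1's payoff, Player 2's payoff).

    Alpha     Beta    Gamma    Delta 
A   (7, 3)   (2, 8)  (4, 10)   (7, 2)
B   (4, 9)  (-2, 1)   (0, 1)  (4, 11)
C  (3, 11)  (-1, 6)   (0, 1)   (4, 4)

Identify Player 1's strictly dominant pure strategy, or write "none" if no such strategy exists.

A vs B: Alpha: 7>4, Beta: 2>-2, Gamma: 4>0, Delta: 7>4.
A vs C: Alpha: 7>3, Beta: 2>-1, Gamma: 4>0, Delta: 7>4.
A strictly beats every other strategy against every opponent action, so it is strictly dominant.

A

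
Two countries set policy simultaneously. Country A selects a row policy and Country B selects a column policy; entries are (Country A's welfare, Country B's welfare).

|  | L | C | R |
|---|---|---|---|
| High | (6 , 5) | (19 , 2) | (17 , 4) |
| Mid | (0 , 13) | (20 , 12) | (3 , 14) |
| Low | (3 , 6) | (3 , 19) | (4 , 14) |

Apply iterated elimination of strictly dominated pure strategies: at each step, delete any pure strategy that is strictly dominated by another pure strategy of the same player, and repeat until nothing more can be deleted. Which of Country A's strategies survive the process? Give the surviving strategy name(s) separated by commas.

High

Country A's strategy Low is strictly dominated by High (L: 6>3, C: 19>3, R: 17>4) and is removed.
For Country B, L strictly dominates C on the remaining rows (High: 5>2, Mid: 13>12); eliminate C.
Row Mid is eliminated: High beats it against every remaining column (L: 6>0, R: 17>3).
For Country B, L strictly dominates R on the remaining rows (High: 5>4); eliminate R.
Among the remaining strategies, none is strictly dominated by another pure strategy of the same player, so the elimination stops.
Surviving strategies — Country A: {High}; Country B: {L}.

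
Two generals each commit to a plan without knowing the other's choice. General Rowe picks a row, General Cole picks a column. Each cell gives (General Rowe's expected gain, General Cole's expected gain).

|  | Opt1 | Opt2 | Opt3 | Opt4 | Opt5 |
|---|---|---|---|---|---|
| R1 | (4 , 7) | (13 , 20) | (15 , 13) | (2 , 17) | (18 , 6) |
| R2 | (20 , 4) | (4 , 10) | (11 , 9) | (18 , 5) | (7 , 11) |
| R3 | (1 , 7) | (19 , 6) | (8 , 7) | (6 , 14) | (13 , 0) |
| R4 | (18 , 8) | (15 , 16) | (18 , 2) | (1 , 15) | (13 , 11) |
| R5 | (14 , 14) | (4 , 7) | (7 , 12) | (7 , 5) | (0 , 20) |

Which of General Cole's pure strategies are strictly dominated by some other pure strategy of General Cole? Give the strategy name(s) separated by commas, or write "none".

Opt1 is not dominated — it holds its own against Opt2 at R3 (7>6); Opt3 at R3 (7=7); Opt4 at R5 (14>5); Opt5 at R1 (7>6).
Nothing dominates Opt2: Opt1 at R1 (20>7); Opt3 at R1 (20>13); Opt4 at R1 (20>17); Opt5 at R1 (20>6).
Opt3 is not dominated — it holds its own against Opt1 at R1 (13>7); Opt2 at R3 (7>6); Opt4 at R2 (9>5); Opt5 at R1 (13>6).
Nothing dominates Opt4: Opt1 at R1 (17>7); Opt2 at R3 (14>6); Opt3 at R1 (17>13); Opt5 at R1 (17>6).
Opt5 is not dominated — it holds its own against Opt1 at R2 (11>4); Opt2 at R2 (11>10); Opt3 at R2 (11>9); Opt4 at R2 (11>5).

none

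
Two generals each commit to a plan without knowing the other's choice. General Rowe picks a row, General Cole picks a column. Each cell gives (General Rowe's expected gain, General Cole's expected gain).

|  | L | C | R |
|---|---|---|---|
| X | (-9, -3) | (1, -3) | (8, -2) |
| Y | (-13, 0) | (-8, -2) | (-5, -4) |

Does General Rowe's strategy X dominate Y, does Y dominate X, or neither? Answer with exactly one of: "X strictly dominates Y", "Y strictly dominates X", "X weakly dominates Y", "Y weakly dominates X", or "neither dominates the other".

X strictly dominates Y

Compare X to Y across every action of General Cole: L: -9>-13, C: 1>-8, R: 8>-5.
X gives a strictly higher payoff against every action of General Cole, so X strictly dominates Y.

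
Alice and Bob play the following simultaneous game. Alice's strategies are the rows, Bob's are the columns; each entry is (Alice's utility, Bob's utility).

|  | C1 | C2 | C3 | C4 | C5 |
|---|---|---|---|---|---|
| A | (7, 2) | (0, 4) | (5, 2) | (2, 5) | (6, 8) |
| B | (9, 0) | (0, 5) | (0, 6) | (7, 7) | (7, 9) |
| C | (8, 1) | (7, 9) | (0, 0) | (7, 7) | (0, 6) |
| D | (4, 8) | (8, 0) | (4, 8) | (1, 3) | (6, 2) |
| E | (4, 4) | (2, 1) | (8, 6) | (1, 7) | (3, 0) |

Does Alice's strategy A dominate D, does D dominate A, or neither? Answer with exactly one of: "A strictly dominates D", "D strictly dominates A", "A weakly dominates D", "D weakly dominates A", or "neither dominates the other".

neither dominates the other

Compare A to D across each choice by Bob: C1: 7>4, C2: 0<8, C3: 5>4, C4: 2>1, C5: 6=6.
A does better at C1, C3, C4 but worse at C2; neither strategy dominates the other.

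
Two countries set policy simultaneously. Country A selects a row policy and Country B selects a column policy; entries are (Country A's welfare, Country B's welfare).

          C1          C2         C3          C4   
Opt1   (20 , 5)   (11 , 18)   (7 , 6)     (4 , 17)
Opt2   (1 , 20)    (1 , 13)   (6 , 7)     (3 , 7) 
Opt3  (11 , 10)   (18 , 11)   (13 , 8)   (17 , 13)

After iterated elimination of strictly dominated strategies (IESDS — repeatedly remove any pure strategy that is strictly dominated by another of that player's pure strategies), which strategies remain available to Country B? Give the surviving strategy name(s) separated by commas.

For Country A, Opt1 strictly dominates Opt2 on the remaining columns (C1: 20>1, C2: 11>1, C3: 7>6, C4: 4>3); eliminate Opt2.
Column C1 is eliminated: C2 beats it against every remaining row (Opt1: 18>5, Opt3: 11>10).
Country A's strategy Opt1 is strictly dominated by Opt3 (C2: 18>11, C3: 13>7, C4: 17>4) and is removed.
Country B's strategy C2 is strictly dominated by C4 (Opt3: 13>11) and is removed.
Country B's strategy C3 is strictly dominated by C4 (Opt3: 13>8) and is removed.
Among the remaining strategies, none is strictly dominated by another pure strategy of the same player, so the elimination stops.
Surviving strategies — Country A: {Opt3}; Country B: {C4}.

C4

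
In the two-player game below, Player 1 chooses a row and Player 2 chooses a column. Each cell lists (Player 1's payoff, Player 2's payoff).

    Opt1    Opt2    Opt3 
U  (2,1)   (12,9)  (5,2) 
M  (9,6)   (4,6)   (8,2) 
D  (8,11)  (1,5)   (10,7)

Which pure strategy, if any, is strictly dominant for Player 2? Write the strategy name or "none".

Opt1 fails to dominate Opt2 at U (1<9).
Opt2 fails to dominate Opt1 at M (6=6).
Opt3 fails to dominate Opt1 at M (2<6).
No single strategy dominates all the others.

none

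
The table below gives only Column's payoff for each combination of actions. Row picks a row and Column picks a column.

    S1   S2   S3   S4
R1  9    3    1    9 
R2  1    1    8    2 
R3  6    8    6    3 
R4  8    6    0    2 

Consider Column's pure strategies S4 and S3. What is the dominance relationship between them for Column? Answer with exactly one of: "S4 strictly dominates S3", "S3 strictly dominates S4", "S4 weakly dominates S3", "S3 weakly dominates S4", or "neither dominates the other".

neither dominates the other

Compare S4 to S3 across every action of Row: R1: 9>1, R2: 2<8, R3: 3<6, R4: 2>0.
S4 does better at R1, R4 but worse at R2, R3; neither strategy dominates the other.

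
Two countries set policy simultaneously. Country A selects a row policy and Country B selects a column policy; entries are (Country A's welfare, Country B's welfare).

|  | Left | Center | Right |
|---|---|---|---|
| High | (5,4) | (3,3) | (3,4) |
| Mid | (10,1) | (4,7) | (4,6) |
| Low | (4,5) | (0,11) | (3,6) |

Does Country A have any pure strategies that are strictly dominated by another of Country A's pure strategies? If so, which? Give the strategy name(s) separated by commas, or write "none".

High: dominated, since Mid does at least as well everywhere (Left: 10>5, Center: 4>3, Right: 4>3).
Mid is not dominated — it holds its own against High at Left (10>5); Low at Left (10>4).
Low is strictly dominated by Mid (Left: 10>4, Center: 4>0, Right: 4>3).

High, Low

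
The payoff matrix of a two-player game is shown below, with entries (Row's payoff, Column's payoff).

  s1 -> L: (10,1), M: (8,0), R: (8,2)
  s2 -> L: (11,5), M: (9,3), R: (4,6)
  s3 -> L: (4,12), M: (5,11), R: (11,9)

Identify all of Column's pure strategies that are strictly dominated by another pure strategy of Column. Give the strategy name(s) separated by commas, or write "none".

M

Nothing dominates L: M at s1 (1>0); R at s3 (12>9).
M is strictly dominated by L (s1: 1>0, s2: 5>3, s3: 12>11).
R is not dominated — it holds its own against L at s1 (2>1); M at s1 (2>0).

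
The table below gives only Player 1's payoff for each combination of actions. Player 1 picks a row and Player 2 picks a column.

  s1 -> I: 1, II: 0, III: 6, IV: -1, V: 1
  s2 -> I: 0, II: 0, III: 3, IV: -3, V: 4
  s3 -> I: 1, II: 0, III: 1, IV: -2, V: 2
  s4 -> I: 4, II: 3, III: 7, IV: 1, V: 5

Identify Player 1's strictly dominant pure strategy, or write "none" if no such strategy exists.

s4 vs s1: I: 4>1, II: 3>0, III: 7>6, IV: 1>-1, V: 5>1.
s4 vs s2: I: 4>0, II: 3>0, III: 7>3, IV: 1>-3, V: 5>4.
s4 vs s3: I: 4>1, II: 3>0, III: 7>1, IV: 1>-2, V: 5>2.
s4 strictly beats every other strategy against every opponent action, so it is strictly dominant.

s4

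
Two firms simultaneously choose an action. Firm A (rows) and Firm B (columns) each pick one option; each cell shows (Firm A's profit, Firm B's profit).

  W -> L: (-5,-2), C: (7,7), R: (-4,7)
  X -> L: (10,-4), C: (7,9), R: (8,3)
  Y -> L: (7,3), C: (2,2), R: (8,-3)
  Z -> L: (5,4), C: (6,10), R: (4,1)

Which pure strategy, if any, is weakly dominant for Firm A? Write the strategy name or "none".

X vs W: L: 10>-5, C: 7=7, R: 8>-4.
X vs Y: L: 10>7, C: 7>2, R: 8=8.
X vs Z: L: 10>5, C: 7>6, R: 8>4.
X is at least as good as every other strategy against every opponent action, so it is weakly dominant.

X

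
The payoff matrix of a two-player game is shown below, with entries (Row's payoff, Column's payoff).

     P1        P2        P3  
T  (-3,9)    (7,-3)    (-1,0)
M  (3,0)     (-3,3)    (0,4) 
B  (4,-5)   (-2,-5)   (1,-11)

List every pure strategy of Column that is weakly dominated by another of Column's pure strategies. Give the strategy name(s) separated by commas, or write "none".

none

Nothing dominates P1: P2 at T (9>-3); P3 at T (9>0).
P2 is not dominated — it holds its own against P1 at M (3>0); P3 at B (-5>-11).
P3 is not dominated — it holds its own against P1 at M (4>0); P2 at T (0>-3).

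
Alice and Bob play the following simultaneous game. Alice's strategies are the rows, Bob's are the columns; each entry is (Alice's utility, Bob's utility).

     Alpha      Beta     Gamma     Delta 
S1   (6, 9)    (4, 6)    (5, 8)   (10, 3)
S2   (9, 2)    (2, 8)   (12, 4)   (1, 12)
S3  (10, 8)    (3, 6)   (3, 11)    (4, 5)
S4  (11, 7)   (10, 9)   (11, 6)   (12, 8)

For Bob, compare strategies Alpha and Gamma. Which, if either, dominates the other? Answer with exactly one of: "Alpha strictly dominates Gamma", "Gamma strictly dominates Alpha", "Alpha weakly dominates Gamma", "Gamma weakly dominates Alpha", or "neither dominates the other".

neither dominates the other

Compare Alpha to Gamma across every action of Alice: S1: 9>8, S2: 2<4, S3: 8<11, S4: 7>6.
Alpha does better at S1, S4 but worse at S2, S3; neither strategy dominates the other.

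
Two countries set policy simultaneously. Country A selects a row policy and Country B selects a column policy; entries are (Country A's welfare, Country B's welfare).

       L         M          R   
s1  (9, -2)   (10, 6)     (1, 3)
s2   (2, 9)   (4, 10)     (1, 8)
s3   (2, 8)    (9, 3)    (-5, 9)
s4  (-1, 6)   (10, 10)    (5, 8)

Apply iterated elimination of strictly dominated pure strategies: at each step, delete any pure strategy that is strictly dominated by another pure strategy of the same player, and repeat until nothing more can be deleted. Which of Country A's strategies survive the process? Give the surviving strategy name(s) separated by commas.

Row s3 is eliminated: s1 beats it against every remaining column (L: 9>2, M: 10>9, R: 1>-5).
For Country B, M strictly dominates L on the remaining rows (s1: 6>-2, s2: 10>9, s4: 10>6); eliminate L.
Country A's strategy s2 is strictly dominated by s4 (M: 10>4, R: 5>1) and is removed.
Country B's strategy R is strictly dominated by M (s1: 6>3, s4: 10>8) and is removed.
Among the remaining strategies, none is strictly dominated by another pure strategy of the same player, so the elimination stops.
Surviving strategies — Country A: {s1, s4}; Country B: {M}.

s1, s4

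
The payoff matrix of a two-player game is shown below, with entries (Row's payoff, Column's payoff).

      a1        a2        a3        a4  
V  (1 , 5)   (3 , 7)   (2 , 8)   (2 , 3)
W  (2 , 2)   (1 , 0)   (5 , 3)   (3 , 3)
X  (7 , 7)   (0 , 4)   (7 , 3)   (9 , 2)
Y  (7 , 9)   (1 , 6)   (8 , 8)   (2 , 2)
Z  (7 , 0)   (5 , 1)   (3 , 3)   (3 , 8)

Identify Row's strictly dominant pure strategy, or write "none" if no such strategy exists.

none

V fails to dominate W at a1 (1<2).
W fails to dominate V at a2 (1<3).
X fails to dominate V at a2 (0<3).
Y fails to dominate V at a2 (1<3).
Z fails to dominate W at a3 (3<5).
No single strategy dominates all the others.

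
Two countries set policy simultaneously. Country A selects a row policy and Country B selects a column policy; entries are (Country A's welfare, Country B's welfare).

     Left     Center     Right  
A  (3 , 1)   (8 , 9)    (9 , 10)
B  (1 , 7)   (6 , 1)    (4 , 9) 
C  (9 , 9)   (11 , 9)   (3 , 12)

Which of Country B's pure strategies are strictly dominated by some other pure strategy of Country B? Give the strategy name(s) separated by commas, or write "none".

Left, Center

Left is strictly dominated by Right (A: 10>1, B: 9>7, C: 12>9).
Right strictly dominates Center — A: 10>9, B: 9>1, C: 12>9.
Right is not dominated — it holds its own against Left at A (10>1); Center at A (10>9).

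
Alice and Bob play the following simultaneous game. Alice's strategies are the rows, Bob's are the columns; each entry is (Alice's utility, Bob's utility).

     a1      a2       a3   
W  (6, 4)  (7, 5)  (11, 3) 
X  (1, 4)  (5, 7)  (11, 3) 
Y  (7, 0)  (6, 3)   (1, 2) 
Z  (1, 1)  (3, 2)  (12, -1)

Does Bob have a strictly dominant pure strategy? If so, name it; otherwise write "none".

a2

a2 vs a1: W: 5>4, X: 7>4, Y: 3>0, Z: 2>1.
a2 vs a3: W: 5>3, X: 7>3, Y: 3>2, Z: 2>-1.
a2 strictly beats every other strategy against every opponent action, so it is strictly dominant.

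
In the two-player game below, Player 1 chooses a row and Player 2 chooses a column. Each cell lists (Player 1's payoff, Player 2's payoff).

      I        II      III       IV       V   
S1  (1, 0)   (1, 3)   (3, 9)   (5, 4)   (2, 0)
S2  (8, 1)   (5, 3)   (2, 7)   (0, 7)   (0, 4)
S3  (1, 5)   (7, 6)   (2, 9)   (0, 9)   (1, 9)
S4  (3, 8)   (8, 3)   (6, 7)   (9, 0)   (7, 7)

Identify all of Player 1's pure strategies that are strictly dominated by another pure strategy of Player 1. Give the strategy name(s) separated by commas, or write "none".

S1, S3

S1: dominated, since S4 does at least as well everywhere (I: 3>1, II: 8>1, III: 6>3, IV: 9>5, V: 7>2).
Nothing dominates S2: S1 at I (8>1); S3 at I (8>1); S4 at I (8>3).
S4 strictly dominates S3 — I: 3>1, II: 8>7, III: 6>2, IV: 9>0, V: 7>1.
Nothing dominates S4: S1 at I (3>1); S2 at II (8>5); S3 at I (3>1).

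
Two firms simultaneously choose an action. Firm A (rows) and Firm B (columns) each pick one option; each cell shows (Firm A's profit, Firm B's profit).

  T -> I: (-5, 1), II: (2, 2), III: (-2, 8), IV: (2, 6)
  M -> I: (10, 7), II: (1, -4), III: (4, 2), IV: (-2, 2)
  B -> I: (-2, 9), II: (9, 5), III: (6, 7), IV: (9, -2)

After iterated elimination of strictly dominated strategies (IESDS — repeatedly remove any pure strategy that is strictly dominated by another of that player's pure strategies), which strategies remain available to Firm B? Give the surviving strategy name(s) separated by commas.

For Firm A, B strictly dominates T on the remaining columns (I: -2>-5, II: 9>2, III: 6>-2, IV: 9>2); eliminate T.
For Firm B, I strictly dominates II on the remaining rows (M: 7>-4, B: 9>5); eliminate II.
Firm B's strategy III is strictly dominated by I (M: 7>2, B: 9>7) and is removed.
Column IV is eliminated: I beats it against every remaining row (M: 7>2, B: 9>-2).
Firm A's strategy B is strictly dominated by M (I: 10>-2) and is removed.
Among the remaining strategies, none is strictly dominated by another pure strategy of the same player, so the elimination stops.
Surviving strategies — Firm A: {M}; Firm B: {I}.

I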